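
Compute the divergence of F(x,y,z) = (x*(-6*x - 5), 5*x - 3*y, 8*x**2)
-12*x - 8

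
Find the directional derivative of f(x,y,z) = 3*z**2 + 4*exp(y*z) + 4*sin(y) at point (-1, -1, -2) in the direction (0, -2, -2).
2*sqrt(2)*(-cos(1) + 3 + 3*exp(2))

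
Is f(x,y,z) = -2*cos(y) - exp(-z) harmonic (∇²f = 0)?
No, ∇²f = 2*cos(y) - exp(-z)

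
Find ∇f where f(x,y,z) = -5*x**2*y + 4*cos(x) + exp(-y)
(-10*x*y - 4*sin(x), -5*x**2 - exp(-y), 0)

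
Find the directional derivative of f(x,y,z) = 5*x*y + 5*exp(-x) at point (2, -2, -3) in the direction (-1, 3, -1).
5*sqrt(11)*(1 + 8*exp(2))*exp(-2)/11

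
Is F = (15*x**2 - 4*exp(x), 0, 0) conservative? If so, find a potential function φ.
Yes, F is conservative. φ = 5*x**3 - 4*exp(x)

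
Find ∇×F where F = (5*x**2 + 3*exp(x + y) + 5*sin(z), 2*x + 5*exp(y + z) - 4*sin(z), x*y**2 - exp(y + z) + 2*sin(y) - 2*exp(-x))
(2*x*y - 6*exp(y + z) + 2*cos(y) + 4*cos(z), -y**2 + 5*cos(z) - 2*exp(-x), 2 - 3*exp(x + y))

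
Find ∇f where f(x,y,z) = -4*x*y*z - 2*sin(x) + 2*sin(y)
(-4*y*z - 2*cos(x), -4*x*z + 2*cos(y), -4*x*y)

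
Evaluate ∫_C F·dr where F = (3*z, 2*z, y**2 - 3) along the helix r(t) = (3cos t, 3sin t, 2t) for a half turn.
-15*pi - 24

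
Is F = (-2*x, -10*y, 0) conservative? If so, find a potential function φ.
Yes, F is conservative. φ = -x**2 - 5*y**2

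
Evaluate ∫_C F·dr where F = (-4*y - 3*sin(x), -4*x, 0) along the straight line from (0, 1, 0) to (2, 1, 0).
-11 + 3*cos(2)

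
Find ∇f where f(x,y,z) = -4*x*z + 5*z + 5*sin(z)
(-4*z, 0, -4*x + 5*cos(z) + 5)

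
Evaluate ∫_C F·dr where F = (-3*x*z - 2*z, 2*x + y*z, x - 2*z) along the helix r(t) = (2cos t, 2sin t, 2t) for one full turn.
8*pi*(-2*pi - 3)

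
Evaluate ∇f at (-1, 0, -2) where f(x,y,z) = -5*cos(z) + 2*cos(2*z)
(0, 0, (-5 + 8*cos(2))*sin(2))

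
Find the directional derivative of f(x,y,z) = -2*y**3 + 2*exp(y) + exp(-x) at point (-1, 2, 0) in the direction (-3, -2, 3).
sqrt(22)*(-4*exp(2) + 3*E + 48)/22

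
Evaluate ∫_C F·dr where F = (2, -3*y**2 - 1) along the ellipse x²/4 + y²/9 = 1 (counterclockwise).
0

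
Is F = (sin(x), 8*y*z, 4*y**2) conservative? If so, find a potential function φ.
Yes, F is conservative. φ = 4*y**2*z - cos(x)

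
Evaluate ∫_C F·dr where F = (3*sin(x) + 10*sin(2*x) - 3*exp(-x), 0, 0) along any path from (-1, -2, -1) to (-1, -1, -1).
0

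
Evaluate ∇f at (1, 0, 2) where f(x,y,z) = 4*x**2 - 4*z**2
(8, 0, -16)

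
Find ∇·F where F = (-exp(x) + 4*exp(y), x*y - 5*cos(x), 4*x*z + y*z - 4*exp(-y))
5*x + y - exp(x)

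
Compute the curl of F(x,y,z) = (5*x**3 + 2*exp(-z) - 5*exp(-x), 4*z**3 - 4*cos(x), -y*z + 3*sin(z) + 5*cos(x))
(z*(-12*z - 1), 5*sin(x) - 2*exp(-z), 4*sin(x))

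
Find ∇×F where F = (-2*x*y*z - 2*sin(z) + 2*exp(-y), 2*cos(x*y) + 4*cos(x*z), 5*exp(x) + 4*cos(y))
(4*x*sin(x*z) - 4*sin(y), -2*x*y - 5*exp(x) - 2*cos(z), 2*x*z - 2*y*sin(x*y) - 4*z*sin(x*z) + 2*exp(-y))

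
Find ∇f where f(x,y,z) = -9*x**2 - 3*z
(-18*x, 0, -3)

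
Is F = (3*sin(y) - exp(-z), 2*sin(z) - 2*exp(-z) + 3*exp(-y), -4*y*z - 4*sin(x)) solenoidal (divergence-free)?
No, ∇·F = -4*y - 3*exp(-y)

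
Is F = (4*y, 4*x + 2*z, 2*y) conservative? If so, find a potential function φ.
Yes, F is conservative. φ = 2*y*(2*x + z)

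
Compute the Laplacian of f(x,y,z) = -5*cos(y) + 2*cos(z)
5*cos(y) - 2*cos(z)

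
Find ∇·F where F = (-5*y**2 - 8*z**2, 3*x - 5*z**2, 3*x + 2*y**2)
0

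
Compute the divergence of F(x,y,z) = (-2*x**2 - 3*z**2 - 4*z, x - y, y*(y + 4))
-4*x - 1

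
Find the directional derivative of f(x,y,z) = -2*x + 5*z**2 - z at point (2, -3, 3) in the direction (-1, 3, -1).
-27*sqrt(11)/11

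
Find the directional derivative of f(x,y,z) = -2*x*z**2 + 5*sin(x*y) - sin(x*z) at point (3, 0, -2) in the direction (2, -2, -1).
-70/3 + 7*cos(6)/3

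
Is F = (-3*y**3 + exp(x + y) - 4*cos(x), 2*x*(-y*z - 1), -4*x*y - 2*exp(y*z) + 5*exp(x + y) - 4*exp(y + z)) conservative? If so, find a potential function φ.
No, ∇×F = (2*x*y - 4*x - 2*z*exp(y*z) + 5*exp(x + y) - 4*exp(y + z), 4*y - 5*exp(x + y), 9*y**2 - 2*y*z - exp(x + y) - 2) ≠ 0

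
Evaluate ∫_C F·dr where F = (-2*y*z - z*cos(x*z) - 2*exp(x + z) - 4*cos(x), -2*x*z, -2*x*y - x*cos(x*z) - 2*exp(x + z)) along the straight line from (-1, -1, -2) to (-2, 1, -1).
-8 - 4*sin(1) + 4*sin(2)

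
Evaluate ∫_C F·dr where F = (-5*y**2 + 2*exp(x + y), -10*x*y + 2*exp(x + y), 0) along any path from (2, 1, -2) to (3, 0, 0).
10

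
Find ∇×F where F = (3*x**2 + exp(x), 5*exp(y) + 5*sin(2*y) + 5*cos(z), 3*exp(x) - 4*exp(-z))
(5*sin(z), -3*exp(x), 0)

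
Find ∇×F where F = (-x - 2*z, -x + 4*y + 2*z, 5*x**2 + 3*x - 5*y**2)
(-10*y - 2, -10*x - 5, -1)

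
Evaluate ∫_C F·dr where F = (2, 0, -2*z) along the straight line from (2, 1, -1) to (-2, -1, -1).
-8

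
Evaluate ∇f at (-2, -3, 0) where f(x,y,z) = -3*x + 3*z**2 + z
(-3, 0, 1)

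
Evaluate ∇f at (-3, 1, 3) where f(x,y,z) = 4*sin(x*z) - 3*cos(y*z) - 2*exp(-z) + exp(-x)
(-exp(3) + 12*cos(9), 9*sin(3), 2*exp(-3) + 3*sin(3) - 12*cos(9))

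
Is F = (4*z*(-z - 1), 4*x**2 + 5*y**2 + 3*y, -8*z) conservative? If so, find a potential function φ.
No, ∇×F = (0, -8*z - 4, 8*x) ≠ 0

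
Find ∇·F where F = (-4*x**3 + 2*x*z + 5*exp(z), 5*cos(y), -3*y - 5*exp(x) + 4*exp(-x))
-12*x**2 + 2*z - 5*sin(y)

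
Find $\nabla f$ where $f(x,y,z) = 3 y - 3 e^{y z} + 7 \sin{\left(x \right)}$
(7*cos(x), -3*z*exp(y*z) + 3, -3*y*exp(y*z))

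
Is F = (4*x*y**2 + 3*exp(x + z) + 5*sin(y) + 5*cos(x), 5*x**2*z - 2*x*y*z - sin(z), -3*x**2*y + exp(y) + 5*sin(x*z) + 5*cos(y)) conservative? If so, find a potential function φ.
No, ∇×F = (-8*x**2 + 2*x*y + exp(y) - 5*sin(y) + cos(z), 6*x*y - 5*z*cos(x*z) + 3*exp(x + z), -8*x*y + 10*x*z - 2*y*z - 5*cos(y)) ≠ 0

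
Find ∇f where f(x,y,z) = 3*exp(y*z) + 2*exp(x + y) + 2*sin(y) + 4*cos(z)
(2*exp(x + y), 3*z*exp(y*z) + 2*exp(x + y) + 2*cos(y), 3*y*exp(y*z) - 4*sin(z))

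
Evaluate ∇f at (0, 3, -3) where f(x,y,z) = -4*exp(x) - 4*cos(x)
(-4, 0, 0)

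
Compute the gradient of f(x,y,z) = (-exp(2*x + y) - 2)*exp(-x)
((2 - exp(2*x + y))*exp(-x), -exp(x + y), 0)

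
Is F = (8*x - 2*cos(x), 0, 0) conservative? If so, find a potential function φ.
Yes, F is conservative. φ = 4*x**2 - 2*sin(x)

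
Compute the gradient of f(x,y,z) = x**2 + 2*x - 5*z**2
(2*x + 2, 0, -10*z)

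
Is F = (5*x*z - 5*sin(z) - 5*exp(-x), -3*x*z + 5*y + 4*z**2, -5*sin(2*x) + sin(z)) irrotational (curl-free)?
No, ∇×F = (3*x - 8*z, 5*x + 10*cos(2*x) - 5*cos(z), -3*z)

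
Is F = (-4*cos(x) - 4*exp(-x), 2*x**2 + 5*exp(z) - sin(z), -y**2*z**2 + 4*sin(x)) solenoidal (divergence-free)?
No, ∇·F = -2*y**2*z + 4*sin(x) + 4*exp(-x)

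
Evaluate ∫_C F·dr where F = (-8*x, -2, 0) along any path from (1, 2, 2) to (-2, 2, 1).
-12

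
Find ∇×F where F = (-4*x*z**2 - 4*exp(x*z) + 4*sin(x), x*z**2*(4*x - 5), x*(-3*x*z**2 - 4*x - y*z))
(x*z*(9 - 8*x), 6*x*z**2 - 8*x*z - 4*x*exp(x*z) + 8*x + y*z, z**2*(8*x - 5))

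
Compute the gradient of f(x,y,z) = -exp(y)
(0, -exp(y), 0)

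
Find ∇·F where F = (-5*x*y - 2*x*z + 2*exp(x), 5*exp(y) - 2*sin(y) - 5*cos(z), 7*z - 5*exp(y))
-5*y - 2*z + 2*exp(x) + 5*exp(y) - 2*cos(y) + 7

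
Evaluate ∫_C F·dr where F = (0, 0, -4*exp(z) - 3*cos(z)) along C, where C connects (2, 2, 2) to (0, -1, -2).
6*sin(2) + 8*sinh(2)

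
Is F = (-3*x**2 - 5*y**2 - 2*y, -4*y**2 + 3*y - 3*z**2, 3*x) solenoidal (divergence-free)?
No, ∇·F = -6*x - 8*y + 3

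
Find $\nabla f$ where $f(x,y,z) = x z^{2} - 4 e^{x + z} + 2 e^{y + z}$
(z**2 - 4*exp(x + z), 2*exp(y + z), 2*x*z - 4*exp(x + z) + 2*exp(y + z))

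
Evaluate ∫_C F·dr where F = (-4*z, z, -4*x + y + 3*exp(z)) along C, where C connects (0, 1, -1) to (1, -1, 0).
4 - 3*exp(-1)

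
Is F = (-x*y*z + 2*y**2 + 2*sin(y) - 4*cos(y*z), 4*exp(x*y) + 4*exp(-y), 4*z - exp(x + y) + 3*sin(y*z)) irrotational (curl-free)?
No, ∇×F = (3*z*cos(y*z) - exp(x + y), -x*y + 4*y*sin(y*z) + exp(x + y), x*z + 4*y*exp(x*y) - 4*y - 4*z*sin(y*z) - 2*cos(y))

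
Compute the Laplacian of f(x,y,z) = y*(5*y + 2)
10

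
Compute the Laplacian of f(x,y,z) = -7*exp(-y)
-7*exp(-y)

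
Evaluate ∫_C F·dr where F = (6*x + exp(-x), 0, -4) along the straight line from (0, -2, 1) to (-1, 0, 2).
-E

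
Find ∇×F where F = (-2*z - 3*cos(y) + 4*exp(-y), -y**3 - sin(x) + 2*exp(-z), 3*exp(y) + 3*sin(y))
(3*exp(y) + 3*cos(y) + 2*exp(-z), -2, -3*sin(y) - cos(x) + 4*exp(-y))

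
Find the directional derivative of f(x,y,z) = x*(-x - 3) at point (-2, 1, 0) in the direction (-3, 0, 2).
-3*sqrt(13)/13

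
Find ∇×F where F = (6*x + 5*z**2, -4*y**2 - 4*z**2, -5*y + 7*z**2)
(8*z - 5, 10*z, 0)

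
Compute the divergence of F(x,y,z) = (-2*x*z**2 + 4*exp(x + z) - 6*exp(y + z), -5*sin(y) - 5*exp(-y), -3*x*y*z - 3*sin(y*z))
-3*x*y - 3*y*cos(y*z) - 2*z**2 + 4*exp(x + z) - 5*cos(y) + 5*exp(-y)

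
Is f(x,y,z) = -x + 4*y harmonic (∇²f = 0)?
Yes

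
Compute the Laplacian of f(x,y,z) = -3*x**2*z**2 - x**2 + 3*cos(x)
-6*x**2 - 6*z**2 - 3*cos(x) - 2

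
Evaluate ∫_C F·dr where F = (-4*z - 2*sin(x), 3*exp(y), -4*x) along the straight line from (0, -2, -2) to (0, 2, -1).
6*sinh(2)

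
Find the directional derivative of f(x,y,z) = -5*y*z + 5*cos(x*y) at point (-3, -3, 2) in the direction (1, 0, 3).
3*sqrt(10)*(sin(9) + 3)/2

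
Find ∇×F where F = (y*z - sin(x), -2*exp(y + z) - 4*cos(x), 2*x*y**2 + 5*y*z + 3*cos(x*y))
(4*x*y - 3*x*sin(x*y) + 5*z + 2*exp(y + z), y*(-2*y + 3*sin(x*y) + 1), -z + 4*sin(x))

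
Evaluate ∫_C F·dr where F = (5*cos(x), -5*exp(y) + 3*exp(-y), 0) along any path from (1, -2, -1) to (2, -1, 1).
-3*E - 5*sin(1) - 5*exp(-1) + 5*exp(-2) + 5*sin(2) + 3*exp(2)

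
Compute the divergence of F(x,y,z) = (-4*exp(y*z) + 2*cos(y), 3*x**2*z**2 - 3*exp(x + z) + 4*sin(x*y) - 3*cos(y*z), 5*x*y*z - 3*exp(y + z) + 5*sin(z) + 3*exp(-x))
5*x*y + 4*x*cos(x*y) + 3*z*sin(y*z) - 3*exp(y + z) + 5*cos(z)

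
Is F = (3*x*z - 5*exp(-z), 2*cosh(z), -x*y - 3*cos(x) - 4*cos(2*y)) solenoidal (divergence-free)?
No, ∇·F = 3*z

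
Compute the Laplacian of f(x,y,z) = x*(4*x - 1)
8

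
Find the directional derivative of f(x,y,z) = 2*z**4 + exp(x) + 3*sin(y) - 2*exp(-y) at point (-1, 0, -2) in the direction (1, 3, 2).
sqrt(14)*(1 - 113*E)*exp(-1)/14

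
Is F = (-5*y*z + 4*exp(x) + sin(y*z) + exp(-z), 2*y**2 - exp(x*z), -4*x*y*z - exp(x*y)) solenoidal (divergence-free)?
No, ∇·F = -4*x*y + 4*y + 4*exp(x)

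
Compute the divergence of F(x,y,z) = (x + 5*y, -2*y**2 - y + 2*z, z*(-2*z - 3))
-4*y - 4*z - 3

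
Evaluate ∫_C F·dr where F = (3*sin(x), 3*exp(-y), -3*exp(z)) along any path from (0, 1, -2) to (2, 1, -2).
3 - 3*cos(2)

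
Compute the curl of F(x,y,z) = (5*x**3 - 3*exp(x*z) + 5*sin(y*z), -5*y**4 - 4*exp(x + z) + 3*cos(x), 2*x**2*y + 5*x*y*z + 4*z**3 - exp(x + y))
(2*x**2 + 5*x*z - exp(x + y) + 4*exp(x + z), -4*x*y - 3*x*exp(x*z) - 5*y*z + 5*y*cos(y*z) + exp(x + y), -5*z*cos(y*z) - 4*exp(x + z) - 3*sin(x))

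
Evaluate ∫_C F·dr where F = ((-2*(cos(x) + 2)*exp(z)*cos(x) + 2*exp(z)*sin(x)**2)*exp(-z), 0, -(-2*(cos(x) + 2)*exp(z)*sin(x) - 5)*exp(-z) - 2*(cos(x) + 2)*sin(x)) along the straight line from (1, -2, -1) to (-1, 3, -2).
-5*exp(2) + 4*(cos(1) + 2)*sin(1) + 5*E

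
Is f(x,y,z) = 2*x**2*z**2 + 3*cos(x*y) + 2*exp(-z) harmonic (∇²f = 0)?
No, ∇²f = -3*x**2*cos(x*y) + 4*x**2 - 3*y**2*cos(x*y) + 4*z**2 + 2*exp(-z)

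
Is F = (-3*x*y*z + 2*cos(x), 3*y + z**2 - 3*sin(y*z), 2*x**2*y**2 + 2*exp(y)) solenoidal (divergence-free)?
No, ∇·F = -3*y*z - 3*z*cos(y*z) - 2*sin(x) + 3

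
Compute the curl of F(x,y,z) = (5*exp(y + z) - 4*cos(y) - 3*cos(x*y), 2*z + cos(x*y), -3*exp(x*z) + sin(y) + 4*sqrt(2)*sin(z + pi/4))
(cos(y) - 2, 3*z*exp(x*z) + 5*exp(y + z), -3*x*sin(x*y) - y*sin(x*y) - 5*exp(y + z) - 4*sin(y))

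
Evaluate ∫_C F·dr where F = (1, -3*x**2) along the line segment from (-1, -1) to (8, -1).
9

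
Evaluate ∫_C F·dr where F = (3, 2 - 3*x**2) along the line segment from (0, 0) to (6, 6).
-186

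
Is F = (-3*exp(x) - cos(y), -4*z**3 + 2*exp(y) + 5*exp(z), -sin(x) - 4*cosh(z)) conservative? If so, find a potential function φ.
No, ∇×F = (12*z**2 - 5*exp(z), cos(x), -sin(y)) ≠ 0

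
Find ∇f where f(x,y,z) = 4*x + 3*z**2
(4, 0, 6*z)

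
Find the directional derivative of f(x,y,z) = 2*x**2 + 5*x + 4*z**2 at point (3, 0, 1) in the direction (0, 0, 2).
8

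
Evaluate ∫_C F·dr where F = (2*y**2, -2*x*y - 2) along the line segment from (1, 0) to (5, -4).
-8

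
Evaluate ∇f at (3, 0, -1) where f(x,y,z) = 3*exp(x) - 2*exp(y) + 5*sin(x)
(5*cos(3) + 3*exp(3), -2, 0)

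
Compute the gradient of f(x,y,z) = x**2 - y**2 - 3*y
(2*x, -2*y - 3, 0)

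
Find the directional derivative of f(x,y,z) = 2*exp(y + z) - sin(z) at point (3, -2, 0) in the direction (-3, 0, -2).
2*sqrt(13)*(-2 + exp(2))*exp(-2)/13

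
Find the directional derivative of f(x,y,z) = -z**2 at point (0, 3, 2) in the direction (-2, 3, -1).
2*sqrt(14)/7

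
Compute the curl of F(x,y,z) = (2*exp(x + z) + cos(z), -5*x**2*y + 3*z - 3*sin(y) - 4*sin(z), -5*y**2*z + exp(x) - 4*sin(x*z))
(-10*y*z + 4*cos(z) - 3, 4*z*cos(x*z) - exp(x) + 2*exp(x + z) - sin(z), -10*x*y)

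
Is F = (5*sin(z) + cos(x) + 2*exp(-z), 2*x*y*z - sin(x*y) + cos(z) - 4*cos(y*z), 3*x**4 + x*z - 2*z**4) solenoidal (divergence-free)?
No, ∇·F = 2*x*z - x*cos(x*y) + x - 8*z**3 + 4*z*sin(y*z) - sin(x)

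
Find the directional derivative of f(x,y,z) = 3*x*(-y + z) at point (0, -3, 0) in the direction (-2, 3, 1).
-9*sqrt(14)/7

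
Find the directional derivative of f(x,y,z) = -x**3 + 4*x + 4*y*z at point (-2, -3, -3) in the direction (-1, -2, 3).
-2*sqrt(14)/7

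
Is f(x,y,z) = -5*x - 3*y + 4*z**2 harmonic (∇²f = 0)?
No, ∇²f = 8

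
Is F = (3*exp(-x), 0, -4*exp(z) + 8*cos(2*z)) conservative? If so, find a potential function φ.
Yes, F is conservative. φ = -4*exp(z) + 4*sin(2*z) - 3*exp(-x)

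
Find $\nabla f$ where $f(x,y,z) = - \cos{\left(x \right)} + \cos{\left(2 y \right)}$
(sin(x), -2*sin(2*y), 0)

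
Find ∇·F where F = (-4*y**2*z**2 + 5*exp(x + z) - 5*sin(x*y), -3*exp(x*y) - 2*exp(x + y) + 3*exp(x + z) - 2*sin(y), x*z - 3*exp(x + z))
-3*x*exp(x*y) + x - 5*y*cos(x*y) - 2*exp(x + y) + 2*exp(x + z) - 2*cos(y)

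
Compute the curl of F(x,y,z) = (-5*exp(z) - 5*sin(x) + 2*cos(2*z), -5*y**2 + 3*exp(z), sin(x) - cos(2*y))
(-3*exp(z) + 2*sin(2*y), -5*exp(z) - 4*sin(2*z) - cos(x), 0)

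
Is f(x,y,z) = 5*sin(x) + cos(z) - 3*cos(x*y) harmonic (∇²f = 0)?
No, ∇²f = 3*x**2*cos(x*y) + 3*y**2*cos(x*y) - 5*sin(x) - cos(z)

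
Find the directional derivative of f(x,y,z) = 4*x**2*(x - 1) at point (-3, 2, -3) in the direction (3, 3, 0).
66*sqrt(2)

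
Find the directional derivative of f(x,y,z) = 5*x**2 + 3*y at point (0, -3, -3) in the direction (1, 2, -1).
sqrt(6)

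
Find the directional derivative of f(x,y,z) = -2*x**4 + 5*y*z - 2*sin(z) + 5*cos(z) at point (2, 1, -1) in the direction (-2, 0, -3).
sqrt(13)*(-15*sin(1) + 6*cos(1) + 113)/13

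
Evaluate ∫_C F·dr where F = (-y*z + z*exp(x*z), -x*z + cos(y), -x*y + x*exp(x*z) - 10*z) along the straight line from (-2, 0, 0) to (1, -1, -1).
-7 - sin(1) + exp(-1)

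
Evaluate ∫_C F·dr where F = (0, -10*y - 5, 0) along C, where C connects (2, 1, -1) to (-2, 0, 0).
10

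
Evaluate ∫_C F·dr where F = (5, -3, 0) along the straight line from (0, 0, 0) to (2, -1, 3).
13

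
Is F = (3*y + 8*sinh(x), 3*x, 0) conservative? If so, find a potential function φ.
Yes, F is conservative. φ = 3*x*y + 8*cosh(x)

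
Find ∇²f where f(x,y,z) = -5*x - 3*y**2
-6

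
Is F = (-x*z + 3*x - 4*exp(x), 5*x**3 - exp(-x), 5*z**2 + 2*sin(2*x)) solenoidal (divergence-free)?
No, ∇·F = 9*z - 4*exp(x) + 3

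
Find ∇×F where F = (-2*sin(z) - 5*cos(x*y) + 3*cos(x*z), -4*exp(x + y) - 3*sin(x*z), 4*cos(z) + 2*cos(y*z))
(3*x*cos(x*z) - 2*z*sin(y*z), -3*x*sin(x*z) - 2*cos(z), -5*x*sin(x*y) - 3*z*cos(x*z) - 4*exp(x + y))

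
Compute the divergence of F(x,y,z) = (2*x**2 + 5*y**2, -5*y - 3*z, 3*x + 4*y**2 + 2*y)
4*x - 5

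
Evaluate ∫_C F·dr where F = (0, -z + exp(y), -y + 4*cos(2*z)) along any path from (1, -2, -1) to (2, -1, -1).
(-1 + E + exp(2))*exp(-2)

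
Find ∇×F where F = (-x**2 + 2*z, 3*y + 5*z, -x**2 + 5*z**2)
(-5, 2*x + 2, 0)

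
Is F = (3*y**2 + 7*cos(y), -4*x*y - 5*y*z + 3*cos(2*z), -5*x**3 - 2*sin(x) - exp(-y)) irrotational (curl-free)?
No, ∇×F = (5*y + 6*sin(2*z) + exp(-y), 15*x**2 + 2*cos(x), -10*y + 7*sin(y))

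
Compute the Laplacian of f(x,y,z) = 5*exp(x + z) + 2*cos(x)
10*exp(x + z) - 2*cos(x)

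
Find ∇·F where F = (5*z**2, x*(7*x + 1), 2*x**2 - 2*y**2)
0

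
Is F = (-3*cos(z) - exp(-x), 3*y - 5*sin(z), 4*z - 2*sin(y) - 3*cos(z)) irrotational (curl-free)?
No, ∇×F = (-2*cos(y) + 5*cos(z), 3*sin(z), 0)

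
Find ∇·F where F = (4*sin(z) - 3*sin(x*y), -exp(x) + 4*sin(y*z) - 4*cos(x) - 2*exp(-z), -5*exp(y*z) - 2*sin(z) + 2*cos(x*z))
-2*x*sin(x*z) - 5*y*exp(y*z) - 3*y*cos(x*y) + 4*z*cos(y*z) - 2*cos(z)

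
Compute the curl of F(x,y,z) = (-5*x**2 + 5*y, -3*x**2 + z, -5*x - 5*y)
(-6, 5, -6*x - 5)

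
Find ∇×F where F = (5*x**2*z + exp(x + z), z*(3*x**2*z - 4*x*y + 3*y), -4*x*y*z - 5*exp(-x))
(-6*x**2*z + 4*x*y - 4*x*z - 3*y, 5*x**2 + 4*y*z + exp(x + z) - 5*exp(-x), 2*z*(3*x*z - 2*y))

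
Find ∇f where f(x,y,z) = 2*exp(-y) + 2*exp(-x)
(-2*exp(-x), -2*exp(-y), 0)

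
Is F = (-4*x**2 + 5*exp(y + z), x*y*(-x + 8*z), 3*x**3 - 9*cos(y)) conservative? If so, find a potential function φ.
No, ∇×F = (-8*x*y + 9*sin(y), -9*x**2 + 5*exp(y + z), -x*y - y*(x - 8*z) - 5*exp(y + z)) ≠ 0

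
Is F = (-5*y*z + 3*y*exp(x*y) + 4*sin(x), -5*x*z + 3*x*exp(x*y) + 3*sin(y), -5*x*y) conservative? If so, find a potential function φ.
Yes, F is conservative. φ = -5*x*y*z + 3*exp(x*y) - 4*cos(x) - 3*cos(y)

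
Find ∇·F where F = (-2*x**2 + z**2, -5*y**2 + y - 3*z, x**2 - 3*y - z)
-4*x - 10*y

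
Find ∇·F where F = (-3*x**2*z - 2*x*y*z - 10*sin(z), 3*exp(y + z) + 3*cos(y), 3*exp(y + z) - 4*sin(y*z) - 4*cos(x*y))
-6*x*z - 2*y*z - 4*y*cos(y*z) + 6*exp(y + z) - 3*sin(y)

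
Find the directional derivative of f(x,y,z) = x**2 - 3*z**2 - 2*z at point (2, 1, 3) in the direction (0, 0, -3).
20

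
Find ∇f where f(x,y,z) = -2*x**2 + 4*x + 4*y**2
(4 - 4*x, 8*y, 0)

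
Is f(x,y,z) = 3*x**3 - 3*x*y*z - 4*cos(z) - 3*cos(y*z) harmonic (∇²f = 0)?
No, ∇²f = 18*x + 3*y**2*cos(y*z) + 3*z**2*cos(y*z) + 4*cos(z)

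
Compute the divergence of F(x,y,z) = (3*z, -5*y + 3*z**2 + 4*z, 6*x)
-5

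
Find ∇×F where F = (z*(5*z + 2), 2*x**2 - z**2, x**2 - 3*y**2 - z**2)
(-6*y + 2*z, -2*x + 10*z + 2, 4*x)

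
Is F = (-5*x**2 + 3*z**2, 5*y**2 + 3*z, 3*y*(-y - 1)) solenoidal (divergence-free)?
No, ∇·F = -10*x + 10*y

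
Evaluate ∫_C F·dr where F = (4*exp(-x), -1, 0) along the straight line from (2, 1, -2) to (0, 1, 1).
-4 + 4*exp(-2)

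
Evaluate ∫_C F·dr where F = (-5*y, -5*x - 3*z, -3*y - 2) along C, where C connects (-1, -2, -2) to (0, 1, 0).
18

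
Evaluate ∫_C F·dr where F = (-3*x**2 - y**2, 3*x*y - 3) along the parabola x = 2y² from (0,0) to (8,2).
-510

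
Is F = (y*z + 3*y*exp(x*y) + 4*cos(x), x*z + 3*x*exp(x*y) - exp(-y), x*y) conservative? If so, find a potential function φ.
Yes, F is conservative. φ = x*y*z + 3*exp(x*y) + 4*sin(x) + exp(-y)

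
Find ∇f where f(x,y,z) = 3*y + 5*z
(0, 3, 5)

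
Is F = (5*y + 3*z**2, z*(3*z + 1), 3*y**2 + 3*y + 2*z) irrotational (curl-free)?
No, ∇×F = (6*y - 6*z + 2, 6*z, -5)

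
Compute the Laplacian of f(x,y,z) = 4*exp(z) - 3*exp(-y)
4*exp(z) - 3*exp(-y)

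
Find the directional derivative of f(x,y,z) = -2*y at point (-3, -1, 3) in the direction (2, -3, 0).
6*sqrt(13)/13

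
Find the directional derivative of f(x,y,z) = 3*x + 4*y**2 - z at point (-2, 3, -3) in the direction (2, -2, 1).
-43/3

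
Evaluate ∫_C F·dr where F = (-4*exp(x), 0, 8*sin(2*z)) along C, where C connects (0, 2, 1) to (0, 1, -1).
0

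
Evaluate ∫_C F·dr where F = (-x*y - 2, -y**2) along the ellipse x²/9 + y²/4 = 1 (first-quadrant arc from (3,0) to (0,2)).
28/3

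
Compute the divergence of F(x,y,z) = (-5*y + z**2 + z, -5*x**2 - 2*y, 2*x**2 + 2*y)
-2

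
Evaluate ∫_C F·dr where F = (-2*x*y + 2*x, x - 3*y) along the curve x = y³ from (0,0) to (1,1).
-31/28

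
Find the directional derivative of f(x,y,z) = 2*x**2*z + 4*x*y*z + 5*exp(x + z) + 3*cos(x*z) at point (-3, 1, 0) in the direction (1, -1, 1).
sqrt(3)*(10/3 + 2*exp(3))*exp(-3)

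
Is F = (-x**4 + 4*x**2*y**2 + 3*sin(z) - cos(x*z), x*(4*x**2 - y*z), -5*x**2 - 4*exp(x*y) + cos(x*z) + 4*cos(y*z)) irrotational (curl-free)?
No, ∇×F = (x*y - 4*x*exp(x*y) - 4*z*sin(y*z), x*sin(x*z) + 10*x + 4*y*exp(x*y) + z*sin(x*z) + 3*cos(z), -8*x**2*y + 12*x**2 - y*z)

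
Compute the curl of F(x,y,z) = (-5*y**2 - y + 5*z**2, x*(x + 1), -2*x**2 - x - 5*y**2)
(-10*y, 4*x + 10*z + 1, 2*x + 10*y + 2)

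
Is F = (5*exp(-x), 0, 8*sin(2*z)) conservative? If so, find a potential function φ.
Yes, F is conservative. φ = -4*cos(2*z) - 5*exp(-x)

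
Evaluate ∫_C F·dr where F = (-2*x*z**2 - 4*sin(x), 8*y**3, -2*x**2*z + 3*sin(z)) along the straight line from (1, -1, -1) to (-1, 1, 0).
-2 + 3*cos(1)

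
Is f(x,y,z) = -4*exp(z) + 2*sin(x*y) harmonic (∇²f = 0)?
No, ∇²f = -2*x**2*sin(x*y) - 2*y**2*sin(x*y) - 4*exp(z)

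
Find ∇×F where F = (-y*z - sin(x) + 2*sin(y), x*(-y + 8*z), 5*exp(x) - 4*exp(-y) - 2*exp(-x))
(-8*x + 4*exp(-y), -y - 5*exp(x) - 2*exp(-x), -y + 9*z - 2*cos(y))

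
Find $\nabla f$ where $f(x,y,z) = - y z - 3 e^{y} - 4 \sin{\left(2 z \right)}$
(0, -z - 3*exp(y), -y - 8*cos(2*z))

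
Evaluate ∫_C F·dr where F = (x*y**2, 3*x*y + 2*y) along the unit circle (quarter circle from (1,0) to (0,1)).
7/4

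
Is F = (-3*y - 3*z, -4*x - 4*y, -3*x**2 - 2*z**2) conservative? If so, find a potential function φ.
No, ∇×F = (0, 6*x - 3, -1) ≠ 0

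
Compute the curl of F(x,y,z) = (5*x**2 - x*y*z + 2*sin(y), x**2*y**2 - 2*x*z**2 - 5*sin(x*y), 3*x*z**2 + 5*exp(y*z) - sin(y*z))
(z*(4*x + 5*exp(y*z) - cos(y*z)), -x*y - 3*z**2, 2*x*y**2 + x*z - 5*y*cos(x*y) - 2*z**2 - 2*cos(y))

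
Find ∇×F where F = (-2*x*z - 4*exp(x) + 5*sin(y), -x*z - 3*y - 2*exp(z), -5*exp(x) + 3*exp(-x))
(x + 2*exp(z), -2*x + 5*exp(x) + 3*exp(-x), -z - 5*cos(y))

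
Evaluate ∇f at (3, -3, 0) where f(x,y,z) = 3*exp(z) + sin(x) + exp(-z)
(cos(3), 0, 2)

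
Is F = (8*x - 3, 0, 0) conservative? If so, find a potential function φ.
Yes, F is conservative. φ = x*(4*x - 3)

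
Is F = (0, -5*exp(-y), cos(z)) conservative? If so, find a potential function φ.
Yes, F is conservative. φ = sin(z) + 5*exp(-y)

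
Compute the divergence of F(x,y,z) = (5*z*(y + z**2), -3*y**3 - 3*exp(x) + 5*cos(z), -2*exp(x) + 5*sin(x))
-9*y**2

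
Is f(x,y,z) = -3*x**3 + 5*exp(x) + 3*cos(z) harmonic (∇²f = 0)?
No, ∇²f = -18*x + 5*exp(x) - 3*cos(z)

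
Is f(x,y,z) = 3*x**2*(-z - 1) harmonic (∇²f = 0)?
No, ∇²f = -6*z - 6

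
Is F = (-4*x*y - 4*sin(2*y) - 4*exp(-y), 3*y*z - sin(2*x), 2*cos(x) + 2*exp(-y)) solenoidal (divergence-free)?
No, ∇·F = -4*y + 3*z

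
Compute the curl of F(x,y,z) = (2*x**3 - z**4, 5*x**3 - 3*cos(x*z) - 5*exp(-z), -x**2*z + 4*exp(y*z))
(-3*x*sin(x*z) + 4*z*exp(y*z) - 5*exp(-z), 2*z*(x - 2*z**2), 15*x**2 + 3*z*sin(x*z))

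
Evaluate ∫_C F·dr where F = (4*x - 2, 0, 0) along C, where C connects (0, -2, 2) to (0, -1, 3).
0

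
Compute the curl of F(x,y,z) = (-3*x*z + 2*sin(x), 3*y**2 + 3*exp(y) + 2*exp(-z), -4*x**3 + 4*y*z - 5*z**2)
(4*z + 2*exp(-z), 3*x*(4*x - 1), 0)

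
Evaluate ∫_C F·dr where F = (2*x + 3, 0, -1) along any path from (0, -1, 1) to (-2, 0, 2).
-3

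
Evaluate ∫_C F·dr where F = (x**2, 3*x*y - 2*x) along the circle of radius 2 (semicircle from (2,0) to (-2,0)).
32/3 - 4*pi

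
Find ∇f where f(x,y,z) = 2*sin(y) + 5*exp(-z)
(0, 2*cos(y), -5*exp(-z))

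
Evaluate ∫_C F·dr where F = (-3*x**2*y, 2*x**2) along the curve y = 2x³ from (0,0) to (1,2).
7/5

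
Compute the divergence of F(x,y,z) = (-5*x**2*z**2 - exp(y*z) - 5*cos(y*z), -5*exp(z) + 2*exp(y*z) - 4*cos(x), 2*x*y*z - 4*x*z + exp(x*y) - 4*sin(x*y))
2*x*y - 10*x*z**2 - 4*x + 2*z*exp(y*z)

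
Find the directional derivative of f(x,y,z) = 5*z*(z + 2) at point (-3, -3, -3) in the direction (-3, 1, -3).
60*sqrt(19)/19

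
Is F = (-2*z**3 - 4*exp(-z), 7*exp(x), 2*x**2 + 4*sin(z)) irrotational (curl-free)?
No, ∇×F = (0, -4*x - 6*z**2 + 4*exp(-z), 7*exp(x))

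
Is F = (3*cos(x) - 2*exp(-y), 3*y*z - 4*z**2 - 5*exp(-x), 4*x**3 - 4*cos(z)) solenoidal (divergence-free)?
No, ∇·F = 3*z - 3*sin(x) + 4*sin(z)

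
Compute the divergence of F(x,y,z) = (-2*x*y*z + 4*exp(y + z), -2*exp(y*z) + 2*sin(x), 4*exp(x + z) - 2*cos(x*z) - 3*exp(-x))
2*x*sin(x*z) - 2*y*z - 2*z*exp(y*z) + 4*exp(x + z)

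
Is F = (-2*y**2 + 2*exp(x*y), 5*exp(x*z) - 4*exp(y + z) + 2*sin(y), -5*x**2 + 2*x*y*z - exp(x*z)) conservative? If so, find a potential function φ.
No, ∇×F = (2*x*z - 5*x*exp(x*z) + 4*exp(y + z), 10*x - 2*y*z + z*exp(x*z), -2*x*exp(x*y) + 4*y + 5*z*exp(x*z)) ≠ 0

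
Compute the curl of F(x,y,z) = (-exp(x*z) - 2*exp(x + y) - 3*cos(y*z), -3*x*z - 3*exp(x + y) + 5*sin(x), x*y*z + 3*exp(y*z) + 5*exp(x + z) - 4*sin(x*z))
(x*z + 3*x + 3*z*exp(y*z), -x*exp(x*z) - y*z + 3*y*sin(y*z) + 4*z*cos(x*z) - 5*exp(x + z), -3*z*sin(y*z) - 3*z - exp(x + y) + 5*cos(x))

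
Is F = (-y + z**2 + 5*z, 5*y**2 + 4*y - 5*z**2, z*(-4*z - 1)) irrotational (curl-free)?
No, ∇×F = (10*z, 2*z + 5, 1)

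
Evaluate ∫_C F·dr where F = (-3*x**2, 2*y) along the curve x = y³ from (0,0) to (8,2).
-508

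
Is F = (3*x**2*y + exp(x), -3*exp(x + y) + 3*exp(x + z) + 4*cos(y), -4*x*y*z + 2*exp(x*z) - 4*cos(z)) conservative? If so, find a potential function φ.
No, ∇×F = (-4*x*z - 3*exp(x + z), 2*z*(2*y - exp(x*z)), -3*x**2 - 3*exp(x + y) + 3*exp(x + z)) ≠ 0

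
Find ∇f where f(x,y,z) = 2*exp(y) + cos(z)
(0, 2*exp(y), -sin(z))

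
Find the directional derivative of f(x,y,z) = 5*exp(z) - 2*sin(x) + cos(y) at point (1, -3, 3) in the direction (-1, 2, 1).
sqrt(6)*(2*sin(3) + 2*cos(1) + 5*exp(3))/6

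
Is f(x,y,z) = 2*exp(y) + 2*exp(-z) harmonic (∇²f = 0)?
No, ∇²f = 2*exp(y) + 2*exp(-z)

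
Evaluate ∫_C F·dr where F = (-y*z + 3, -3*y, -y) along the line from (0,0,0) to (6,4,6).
-66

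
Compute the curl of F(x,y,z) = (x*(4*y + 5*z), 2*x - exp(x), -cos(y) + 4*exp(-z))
(sin(y), 5*x, -4*x - exp(x) + 2)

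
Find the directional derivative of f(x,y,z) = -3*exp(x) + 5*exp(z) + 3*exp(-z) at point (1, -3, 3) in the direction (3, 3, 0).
-3*sqrt(2)*E/2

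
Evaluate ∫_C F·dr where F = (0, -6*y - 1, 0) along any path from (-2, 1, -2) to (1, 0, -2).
4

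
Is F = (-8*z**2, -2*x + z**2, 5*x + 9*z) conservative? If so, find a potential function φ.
No, ∇×F = (-2*z, -16*z - 5, -2) ≠ 0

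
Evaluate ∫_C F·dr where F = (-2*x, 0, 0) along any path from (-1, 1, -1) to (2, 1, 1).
-3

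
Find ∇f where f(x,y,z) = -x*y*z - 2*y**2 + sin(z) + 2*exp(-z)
(-y*z, -x*z - 4*y, -x*y + cos(z) - 2*exp(-z))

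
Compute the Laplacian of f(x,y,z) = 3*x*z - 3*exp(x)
-3*exp(x)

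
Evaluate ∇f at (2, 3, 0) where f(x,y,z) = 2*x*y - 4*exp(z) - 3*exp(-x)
(3*exp(-2) + 6, 4, -4)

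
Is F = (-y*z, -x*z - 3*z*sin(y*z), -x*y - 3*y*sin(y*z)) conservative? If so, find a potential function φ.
Yes, F is conservative. φ = -x*y*z + 3*cos(y*z)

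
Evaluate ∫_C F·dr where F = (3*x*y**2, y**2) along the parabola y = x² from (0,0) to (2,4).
160/3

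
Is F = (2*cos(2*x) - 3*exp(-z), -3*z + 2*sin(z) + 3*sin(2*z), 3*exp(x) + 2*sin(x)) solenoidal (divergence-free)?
No, ∇·F = -4*sin(2*x)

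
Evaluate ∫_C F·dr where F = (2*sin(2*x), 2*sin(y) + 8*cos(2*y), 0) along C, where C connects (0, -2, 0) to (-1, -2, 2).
1 - cos(2)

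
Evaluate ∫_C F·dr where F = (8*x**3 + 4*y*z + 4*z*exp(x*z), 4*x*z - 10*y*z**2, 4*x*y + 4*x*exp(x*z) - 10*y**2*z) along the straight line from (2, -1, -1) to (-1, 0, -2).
-33 + 8*sinh(2)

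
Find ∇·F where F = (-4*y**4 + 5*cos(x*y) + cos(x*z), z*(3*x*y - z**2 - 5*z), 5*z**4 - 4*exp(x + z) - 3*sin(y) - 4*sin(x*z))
3*x*z - 4*x*cos(x*z) - 5*y*sin(x*y) + 20*z**3 - z*sin(x*z) - 4*exp(x + z)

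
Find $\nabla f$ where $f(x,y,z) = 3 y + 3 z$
(0, 3, 3)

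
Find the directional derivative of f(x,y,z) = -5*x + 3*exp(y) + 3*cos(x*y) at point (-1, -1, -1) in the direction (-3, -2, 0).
3*sqrt(13)*(-5*E*sin(1) - 2 + 5*E)*exp(-1)/13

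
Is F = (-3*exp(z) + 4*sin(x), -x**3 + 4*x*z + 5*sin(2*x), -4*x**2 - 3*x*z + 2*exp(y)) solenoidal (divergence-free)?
No, ∇·F = -3*x + 4*cos(x)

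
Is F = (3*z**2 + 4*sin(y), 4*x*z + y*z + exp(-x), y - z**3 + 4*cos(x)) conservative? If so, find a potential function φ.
No, ∇×F = (-4*x - y + 1, 6*z + 4*sin(x), 4*z - 4*cos(y) - exp(-x)) ≠ 0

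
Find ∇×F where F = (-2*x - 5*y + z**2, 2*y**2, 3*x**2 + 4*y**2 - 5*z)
(8*y, -6*x + 2*z, 5)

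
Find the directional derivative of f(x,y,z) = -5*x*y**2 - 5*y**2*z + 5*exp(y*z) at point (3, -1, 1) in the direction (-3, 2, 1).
5*sqrt(14)*(1 + 18*E)*exp(-1)/14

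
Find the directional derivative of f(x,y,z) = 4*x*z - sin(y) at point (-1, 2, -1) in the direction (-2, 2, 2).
-sqrt(3)*cos(2)/3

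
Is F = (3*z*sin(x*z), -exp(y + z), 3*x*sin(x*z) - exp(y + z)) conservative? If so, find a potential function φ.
Yes, F is conservative. φ = -exp(y + z) - 3*cos(x*z)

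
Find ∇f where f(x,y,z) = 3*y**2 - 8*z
(0, 6*y, -8)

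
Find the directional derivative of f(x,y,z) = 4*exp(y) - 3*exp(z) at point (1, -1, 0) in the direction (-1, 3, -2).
3*sqrt(14)*(2 + E)*exp(-1)/7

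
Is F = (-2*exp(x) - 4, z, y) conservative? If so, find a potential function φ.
Yes, F is conservative. φ = -4*x + y*z - 2*exp(x)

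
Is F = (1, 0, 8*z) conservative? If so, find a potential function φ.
Yes, F is conservative. φ = x + 4*z**2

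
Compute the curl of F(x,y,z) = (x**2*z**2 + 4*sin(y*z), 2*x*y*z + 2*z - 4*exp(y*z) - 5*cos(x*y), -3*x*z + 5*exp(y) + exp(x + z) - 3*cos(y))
(-2*x*y + 4*y*exp(y*z) + 5*exp(y) + 3*sin(y) - 2, 2*x**2*z + 4*y*cos(y*z) + 3*z - exp(x + z), 2*y*z + 5*y*sin(x*y) - 4*z*cos(y*z))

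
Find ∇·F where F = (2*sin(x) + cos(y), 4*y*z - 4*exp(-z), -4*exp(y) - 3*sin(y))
4*z + 2*cos(x)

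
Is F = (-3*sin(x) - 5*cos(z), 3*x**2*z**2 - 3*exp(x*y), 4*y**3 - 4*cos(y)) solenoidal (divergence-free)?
No, ∇·F = -3*x*exp(x*y) - 3*cos(x)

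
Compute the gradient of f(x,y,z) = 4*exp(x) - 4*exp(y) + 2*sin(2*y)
(4*exp(x), -4*exp(y) + 4*cos(2*y), 0)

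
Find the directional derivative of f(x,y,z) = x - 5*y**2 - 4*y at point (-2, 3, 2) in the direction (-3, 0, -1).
-3*sqrt(10)/10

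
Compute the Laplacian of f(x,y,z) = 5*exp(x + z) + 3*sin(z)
10*exp(x + z) - 3*sin(z)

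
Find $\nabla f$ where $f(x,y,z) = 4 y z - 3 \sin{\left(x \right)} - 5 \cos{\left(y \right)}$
(-3*cos(x), 4*z + 5*sin(y), 4*y)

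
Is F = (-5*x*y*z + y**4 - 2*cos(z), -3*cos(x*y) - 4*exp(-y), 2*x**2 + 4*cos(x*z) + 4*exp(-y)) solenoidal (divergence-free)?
No, ∇·F = 3*x*sin(x*y) - 4*x*sin(x*z) - 5*y*z + 4*exp(-y)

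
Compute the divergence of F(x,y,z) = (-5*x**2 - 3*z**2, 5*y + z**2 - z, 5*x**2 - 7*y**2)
5 - 10*x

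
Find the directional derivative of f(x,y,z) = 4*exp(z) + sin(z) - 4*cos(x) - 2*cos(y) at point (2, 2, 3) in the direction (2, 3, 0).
14*sqrt(13)*sin(2)/13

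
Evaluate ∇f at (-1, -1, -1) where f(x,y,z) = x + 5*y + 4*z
(1, 5, 4)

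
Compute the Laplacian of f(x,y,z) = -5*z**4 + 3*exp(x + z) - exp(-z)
-60*z**2 + 6*exp(x + z) - exp(-z)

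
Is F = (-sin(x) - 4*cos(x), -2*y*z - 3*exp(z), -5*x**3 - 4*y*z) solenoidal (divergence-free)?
No, ∇·F = -4*y - 2*z + 4*sin(x) - cos(x)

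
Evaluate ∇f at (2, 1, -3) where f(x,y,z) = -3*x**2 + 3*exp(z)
(-12, 0, 3*exp(-3))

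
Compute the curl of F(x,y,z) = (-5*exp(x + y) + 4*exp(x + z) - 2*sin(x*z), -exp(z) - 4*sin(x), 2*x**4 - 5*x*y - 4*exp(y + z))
(-5*x + exp(z) - 4*exp(y + z), -8*x**3 - 2*x*cos(x*z) + 5*y + 4*exp(x + z), 5*exp(x + y) - 4*cos(x))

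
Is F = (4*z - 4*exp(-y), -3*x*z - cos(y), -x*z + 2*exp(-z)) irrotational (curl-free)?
No, ∇×F = (3*x, z + 4, -3*z - 4*exp(-y))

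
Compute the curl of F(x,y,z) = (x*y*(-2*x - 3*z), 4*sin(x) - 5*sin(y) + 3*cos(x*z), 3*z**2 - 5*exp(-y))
(3*x*sin(x*z) + 5*exp(-y), -3*x*y, x*(2*x + 3*z) - 3*z*sin(x*z) + 4*cos(x))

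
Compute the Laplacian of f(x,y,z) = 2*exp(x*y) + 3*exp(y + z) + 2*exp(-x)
2*x**2*exp(x*y) + 2*y**2*exp(x*y) + 6*exp(y + z) + 2*exp(-x)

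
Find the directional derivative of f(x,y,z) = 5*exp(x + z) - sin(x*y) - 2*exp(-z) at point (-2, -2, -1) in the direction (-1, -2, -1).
-sqrt(6)*(3*exp(3)*cos(4) + 5 + exp(4))*exp(-3)/3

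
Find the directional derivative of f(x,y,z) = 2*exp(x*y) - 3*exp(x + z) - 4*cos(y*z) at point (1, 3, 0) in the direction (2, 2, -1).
-E + 16*exp(3)/3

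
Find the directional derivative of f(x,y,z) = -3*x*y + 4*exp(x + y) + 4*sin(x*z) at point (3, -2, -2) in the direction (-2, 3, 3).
sqrt(22)*(-39 + 4*E + 52*cos(6))/22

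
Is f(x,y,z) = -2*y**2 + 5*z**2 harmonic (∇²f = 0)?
No, ∇²f = 6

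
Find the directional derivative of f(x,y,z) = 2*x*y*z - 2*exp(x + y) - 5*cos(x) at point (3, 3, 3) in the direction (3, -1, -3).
sqrt(19)*(-4*exp(6) - 18 + 15*sin(3))/19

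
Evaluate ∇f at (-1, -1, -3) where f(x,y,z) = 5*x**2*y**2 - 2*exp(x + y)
(-10 - 2*exp(-2), -10 - 2*exp(-2), 0)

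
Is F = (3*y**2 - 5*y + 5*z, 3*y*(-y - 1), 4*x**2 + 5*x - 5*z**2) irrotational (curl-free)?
No, ∇×F = (0, -8*x, 5 - 6*y)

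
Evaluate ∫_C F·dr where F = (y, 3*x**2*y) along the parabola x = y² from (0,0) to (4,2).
112/3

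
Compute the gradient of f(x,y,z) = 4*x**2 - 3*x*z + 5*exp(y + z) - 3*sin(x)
(8*x - 3*z - 3*cos(x), 5*exp(y + z), -3*x + 5*exp(y + z))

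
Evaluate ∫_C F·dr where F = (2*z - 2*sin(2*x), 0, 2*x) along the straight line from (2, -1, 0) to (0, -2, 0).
1 - cos(4)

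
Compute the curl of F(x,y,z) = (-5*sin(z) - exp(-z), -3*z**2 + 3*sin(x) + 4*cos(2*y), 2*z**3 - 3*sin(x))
(6*z, 3*cos(x) - 5*cos(z) + exp(-z), 3*cos(x))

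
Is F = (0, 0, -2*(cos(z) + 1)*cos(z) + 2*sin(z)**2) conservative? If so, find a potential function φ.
Yes, F is conservative. φ = -2*(cos(z) + 1)*sin(z)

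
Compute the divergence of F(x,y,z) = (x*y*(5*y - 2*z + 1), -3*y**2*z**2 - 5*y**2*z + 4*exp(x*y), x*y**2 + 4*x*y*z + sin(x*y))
4*x*y + 4*x*exp(x*y) + 5*y**2 - 6*y*z**2 - 12*y*z + y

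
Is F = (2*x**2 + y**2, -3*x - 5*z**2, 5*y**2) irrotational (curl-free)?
No, ∇×F = (10*y + 10*z, 0, -2*y - 3)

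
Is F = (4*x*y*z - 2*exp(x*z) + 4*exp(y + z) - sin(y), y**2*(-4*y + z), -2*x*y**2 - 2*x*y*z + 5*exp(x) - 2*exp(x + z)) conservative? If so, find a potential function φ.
No, ∇×F = (-4*x*y - 2*x*z - y**2, 4*x*y - 2*x*exp(x*z) + 2*y**2 + 2*y*z - 5*exp(x) + 2*exp(x + z) + 4*exp(y + z), -4*x*z - 4*exp(y + z) + cos(y)) ≠ 0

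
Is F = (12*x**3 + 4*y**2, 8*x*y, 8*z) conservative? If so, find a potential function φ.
Yes, F is conservative. φ = 3*x**4 + 4*x*y**2 + 4*z**2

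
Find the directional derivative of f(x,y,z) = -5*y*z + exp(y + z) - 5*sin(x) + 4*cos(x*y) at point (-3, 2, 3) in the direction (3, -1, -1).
sqrt(11)*(-2*exp(5) + 36*sin(6) - 15*cos(3) + 25)/11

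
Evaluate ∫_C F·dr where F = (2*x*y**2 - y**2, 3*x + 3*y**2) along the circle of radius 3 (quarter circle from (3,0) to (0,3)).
9/2 + 27*pi/4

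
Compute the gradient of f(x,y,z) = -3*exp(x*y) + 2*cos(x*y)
(-y*(3*exp(x*y) + 2*sin(x*y)), -x*(3*exp(x*y) + 2*sin(x*y)), 0)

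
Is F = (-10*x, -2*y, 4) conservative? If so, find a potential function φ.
Yes, F is conservative. φ = -5*x**2 - y**2 + 4*z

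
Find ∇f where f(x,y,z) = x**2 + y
(2*x, 1, 0)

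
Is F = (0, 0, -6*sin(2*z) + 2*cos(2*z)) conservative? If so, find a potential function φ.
Yes, F is conservative. φ = sin(2*z) + 3*cos(2*z)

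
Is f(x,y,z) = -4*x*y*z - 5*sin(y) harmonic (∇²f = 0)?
No, ∇²f = 5*sin(y)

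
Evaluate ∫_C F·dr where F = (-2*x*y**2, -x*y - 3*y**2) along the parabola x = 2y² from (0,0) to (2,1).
-25/6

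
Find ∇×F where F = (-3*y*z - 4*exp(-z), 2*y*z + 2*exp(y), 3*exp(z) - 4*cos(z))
(-2*y, -3*y + 4*exp(-z), 3*z)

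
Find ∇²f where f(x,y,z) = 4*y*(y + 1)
8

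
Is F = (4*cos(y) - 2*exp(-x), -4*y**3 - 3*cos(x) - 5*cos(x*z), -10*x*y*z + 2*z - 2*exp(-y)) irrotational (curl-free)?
No, ∇×F = (-10*x*z - 5*x*sin(x*z) + 2*exp(-y), 10*y*z, 5*z*sin(x*z) + 3*sin(x) + 4*sin(y))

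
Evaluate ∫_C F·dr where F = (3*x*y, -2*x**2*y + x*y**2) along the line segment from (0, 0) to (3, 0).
0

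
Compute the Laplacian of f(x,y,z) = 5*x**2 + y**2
12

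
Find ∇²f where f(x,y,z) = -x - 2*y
0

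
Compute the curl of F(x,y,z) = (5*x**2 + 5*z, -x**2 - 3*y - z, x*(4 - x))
(1, 2*x + 1, -2*x)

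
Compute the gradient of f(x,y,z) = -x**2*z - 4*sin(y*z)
(-2*x*z, -4*z*cos(y*z), -x**2 - 4*y*cos(y*z))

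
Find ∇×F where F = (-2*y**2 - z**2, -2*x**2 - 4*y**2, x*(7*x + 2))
(0, -14*x - 2*z - 2, -4*x + 4*y)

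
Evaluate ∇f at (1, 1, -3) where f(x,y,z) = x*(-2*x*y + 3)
(-1, -2, 0)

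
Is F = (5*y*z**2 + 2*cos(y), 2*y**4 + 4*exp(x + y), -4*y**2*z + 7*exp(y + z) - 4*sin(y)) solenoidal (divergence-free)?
No, ∇·F = 8*y**3 - 4*y**2 + 4*exp(x + y) + 7*exp(y + z)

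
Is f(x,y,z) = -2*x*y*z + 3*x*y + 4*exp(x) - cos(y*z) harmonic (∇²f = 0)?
No, ∇²f = y**2*cos(y*z) + z**2*cos(y*z) + 4*exp(x)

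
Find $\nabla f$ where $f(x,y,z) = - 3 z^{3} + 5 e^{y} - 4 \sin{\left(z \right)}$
(0, 5*exp(y), -9*z**2 - 4*cos(z))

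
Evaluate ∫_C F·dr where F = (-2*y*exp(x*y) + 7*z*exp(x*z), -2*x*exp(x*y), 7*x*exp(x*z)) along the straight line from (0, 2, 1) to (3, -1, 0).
2 - 2*exp(-3)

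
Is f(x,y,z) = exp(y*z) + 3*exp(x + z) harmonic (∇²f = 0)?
No, ∇²f = y**2*exp(y*z) + z**2*exp(y*z) + 6*exp(x + z)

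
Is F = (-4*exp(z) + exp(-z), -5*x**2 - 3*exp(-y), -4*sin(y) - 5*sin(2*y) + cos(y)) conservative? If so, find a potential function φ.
No, ∇×F = (-sin(y) - 4*cos(y) - 10*cos(2*y), -4*exp(z) - exp(-z), -10*x) ≠ 0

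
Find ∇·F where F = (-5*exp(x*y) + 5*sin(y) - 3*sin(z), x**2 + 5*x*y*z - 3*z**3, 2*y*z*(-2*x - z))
-4*x*y + 5*x*z - 4*y*z - 5*y*exp(x*y)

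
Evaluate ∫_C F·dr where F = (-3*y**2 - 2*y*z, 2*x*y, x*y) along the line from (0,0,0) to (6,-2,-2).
-16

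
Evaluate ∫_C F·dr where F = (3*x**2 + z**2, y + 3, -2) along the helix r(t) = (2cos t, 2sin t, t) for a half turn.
-2*pi**2 - 8 - 2*pi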